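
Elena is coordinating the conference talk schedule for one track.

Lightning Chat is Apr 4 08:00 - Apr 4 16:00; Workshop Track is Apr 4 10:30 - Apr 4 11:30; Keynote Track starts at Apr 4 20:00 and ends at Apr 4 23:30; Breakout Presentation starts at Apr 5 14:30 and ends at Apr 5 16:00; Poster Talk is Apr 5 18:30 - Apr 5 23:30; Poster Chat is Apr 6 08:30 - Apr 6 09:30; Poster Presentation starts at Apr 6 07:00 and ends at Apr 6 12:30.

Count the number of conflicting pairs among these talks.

Two intervals overlap when each starts before the other ends.
Sorted by start: Lightning Chat, Workshop Track, Keynote Track, Breakout Presentation, Poster Talk, Poster Presentation, Poster Chat.
Workshop Track starts before Lightning Chat ends → Lightning Chat and Workshop Track overlap.
Keynote Track starts after Lightning Chat ends; Lightning Chat is clear from here.
Keynote Track starts after Workshop Track ends; Workshop Track is clear from here.
Breakout Presentation starts after Keynote Track ends; Keynote Track is clear from here.
Poster Talk starts after Breakout Presentation ends; Breakout Presentation is clear from here.
Poster Presentation starts after Poster Talk ends; Poster Talk is clear from here.
Poster Chat starts before Poster Presentation ends → Poster Presentation and Poster Chat overlap.
Overlapping pairs: Lightning Chat & Workshop Track, Poster Chat & Poster Presentation — 2 in total.

2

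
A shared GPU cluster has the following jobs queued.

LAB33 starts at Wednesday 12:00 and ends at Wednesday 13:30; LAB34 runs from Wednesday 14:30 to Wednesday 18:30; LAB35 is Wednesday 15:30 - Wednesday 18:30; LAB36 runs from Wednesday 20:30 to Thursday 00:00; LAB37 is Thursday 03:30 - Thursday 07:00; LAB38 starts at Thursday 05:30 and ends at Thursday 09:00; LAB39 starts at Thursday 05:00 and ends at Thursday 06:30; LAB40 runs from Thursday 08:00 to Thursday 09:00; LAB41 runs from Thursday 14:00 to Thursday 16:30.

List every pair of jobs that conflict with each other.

Two intervals overlap when each starts before the other ends.
Sorted by start: LAB33, LAB34, LAB35, LAB36, LAB37, LAB39, LAB38, LAB40, LAB41.
LAB34 starts after LAB33 ends; LAB33 is clear from here.
LAB35 starts before LAB34 ends → LAB34 and LAB35 overlap.
LAB36 starts after LAB34 ends; LAB34 is clear from here.
LAB36 starts after LAB35 ends; LAB35 is clear from here.
LAB37 starts after LAB36 ends; LAB36 is clear from here.
LAB39 starts before LAB37 ends → LAB37 and LAB39 overlap.
LAB38 starts before LAB37 ends → LAB37 and LAB38 overlap.
LAB40 starts after LAB37 ends; LAB37 is clear from here.
LAB38 starts before LAB39 ends → LAB39 and LAB38 overlap.
LAB40 starts after LAB39 ends; LAB39 is clear from here.
LAB40 starts before LAB38 ends → LAB38 and LAB40 overlap.
LAB41 starts after LAB38 ends.
LAB41 starts after LAB40 ends.

LAB34 & LAB35, LAB37 & LAB38, LAB37 & LAB39, LAB38 & LAB39, LAB38 & LAB40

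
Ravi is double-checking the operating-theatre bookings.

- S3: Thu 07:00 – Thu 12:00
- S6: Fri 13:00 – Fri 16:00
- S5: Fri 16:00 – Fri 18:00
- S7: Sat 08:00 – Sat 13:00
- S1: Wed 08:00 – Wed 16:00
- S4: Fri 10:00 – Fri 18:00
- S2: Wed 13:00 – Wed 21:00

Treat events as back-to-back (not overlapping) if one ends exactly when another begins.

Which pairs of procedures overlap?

S1 & S2, S4 & S5, S4 & S6

Sorted by start: S1, S2, S3, S4, S6, S5, S7.
S2 starts before S1 ends → S1 and S2 overlap.
S3 starts after S1 ends — done with S1.
S3 starts after S2 ends — done with S2.
S4 starts after S3 ends — done with S3.
S6 starts before S4 ends → S4 and S6 overlap.
S5 starts before S4 ends → S4 and S5 overlap.
S7 starts after S4 ends.
S5 starts exactly when S6 ends (back-to-back, no overlap) — done with S6.
S7 starts after S5 ends.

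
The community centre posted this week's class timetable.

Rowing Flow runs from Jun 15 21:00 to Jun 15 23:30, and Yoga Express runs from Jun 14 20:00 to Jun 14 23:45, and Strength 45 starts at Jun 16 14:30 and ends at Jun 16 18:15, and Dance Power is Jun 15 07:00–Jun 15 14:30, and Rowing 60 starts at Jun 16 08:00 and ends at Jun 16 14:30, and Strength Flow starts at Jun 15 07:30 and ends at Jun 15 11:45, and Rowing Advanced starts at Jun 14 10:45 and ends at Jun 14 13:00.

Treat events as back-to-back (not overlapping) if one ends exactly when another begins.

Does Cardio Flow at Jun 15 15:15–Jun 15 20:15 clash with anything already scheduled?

No — it doesn't clash with anything

Rowing Advanced: ends Jun 14 13:00 at or before Cardio Flow starts Jun 15 15:15 → clear.
Yoga Express: ends Jun 14 23:45 at or before Cardio Flow starts Jun 15 15:15 → clear.
Dance Power: ends Jun 15 14:30 at or before Cardio Flow starts Jun 15 15:15 → clear.
Strength Flow: ends Jun 15 11:45 at or before Cardio Flow starts Jun 15 15:15 → clear.
Rowing Flow: starts Jun 15 21:00 at or after Cardio Flow ends Jun 15 20:15 → clear.
Rowing 60: starts Jun 16 08:00 at or after Cardio Flow ends Jun 15 20:15 → clear.
Strength 45: starts Jun 16 14:30 at or after Cardio Flow ends Jun 15 20:15 → clear.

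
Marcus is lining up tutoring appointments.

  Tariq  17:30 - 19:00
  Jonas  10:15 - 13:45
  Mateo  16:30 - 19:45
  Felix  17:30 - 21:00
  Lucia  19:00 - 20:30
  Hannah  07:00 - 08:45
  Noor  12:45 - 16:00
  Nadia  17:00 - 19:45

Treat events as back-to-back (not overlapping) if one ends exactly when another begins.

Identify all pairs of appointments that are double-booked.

Felix & Lucia, Felix & Mateo, Felix & Nadia, Felix & Tariq, Jonas & Noor, Lucia & Mateo, Lucia & Nadia, Mateo & Nadia, Mateo & Tariq, Nadia & Tariq

Sorted by start: Hannah, Jonas, Noor, Mateo, Nadia, Tariq, Felix, Lucia.
Jonas starts after Hannah ends, so Hannah has no further overlaps.
Noor starts before Jonas ends → Jonas and Noor overlap.
Mateo starts after Jonas ends, so Jonas has no further overlaps.
Mateo starts after Noor ends, so Noor has no further overlaps.
Nadia starts before Mateo ends → Mateo and Nadia overlap.
Tariq starts before Mateo ends → Mateo and Tariq overlap.
Felix starts before Mateo ends → Mateo and Felix overlap.
Lucia starts before Mateo ends → Mateo and Lucia overlap.
Tariq starts before Nadia ends → Nadia and Tariq overlap.
Felix starts before Nadia ends → Nadia and Felix overlap.
Lucia starts before Nadia ends → Nadia and Lucia overlap.
Felix starts before Tariq ends → Tariq and Felix overlap.
Lucia starts exactly when Tariq ends (back-to-back, no overlap).
Lucia starts before Felix ends → Felix and Lucia overlap.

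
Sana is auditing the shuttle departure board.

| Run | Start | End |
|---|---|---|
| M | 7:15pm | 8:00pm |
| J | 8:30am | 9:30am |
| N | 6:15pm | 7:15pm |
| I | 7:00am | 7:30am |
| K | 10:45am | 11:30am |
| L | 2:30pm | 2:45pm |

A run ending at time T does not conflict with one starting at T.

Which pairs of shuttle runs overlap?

none

Sorted by start: I, J, K, L, N, M.
J starts after I ends; I is clear from here.
K starts after J ends; J is clear from here.
L starts after K ends; K is clear from here.
N starts after L ends; L is clear from here.
M starts exactly when N ends (back-to-back, no overlap).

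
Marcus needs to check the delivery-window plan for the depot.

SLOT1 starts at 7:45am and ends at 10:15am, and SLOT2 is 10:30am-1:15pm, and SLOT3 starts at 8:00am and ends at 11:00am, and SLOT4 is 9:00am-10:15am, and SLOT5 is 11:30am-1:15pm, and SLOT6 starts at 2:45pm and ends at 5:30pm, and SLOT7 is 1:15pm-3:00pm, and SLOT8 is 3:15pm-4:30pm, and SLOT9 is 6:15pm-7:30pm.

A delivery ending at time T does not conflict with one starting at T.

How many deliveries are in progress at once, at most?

Sort all start/end points and keep a running count:
7:45am start SLOT1 → 1
8:00am start SLOT3 → 2
9:00am start SLOT4 → 3
10:15am end SLOT1 → 2
10:15am end SLOT4 → 1
10:30am start SLOT2 → 2
11:00am end SLOT3 → 1
11:30am start SLOT5 → 2
1:15pm end SLOT2 → 1
1:15pm end SLOT5 → 0
1:15pm start SLOT7 → 1
2:45pm start SLOT6 → 2
3:00pm end SLOT7 → 1
3:15pm start SLOT8 → 2
4:30pm end SLOT8 → 1
5:30pm end SLOT6 → 0
6:15pm start SLOT9 → 1
7:30pm end SLOT9 → 0
Peak is 3, at 9:00am (SLOT1, SLOT3, SLOT4).

3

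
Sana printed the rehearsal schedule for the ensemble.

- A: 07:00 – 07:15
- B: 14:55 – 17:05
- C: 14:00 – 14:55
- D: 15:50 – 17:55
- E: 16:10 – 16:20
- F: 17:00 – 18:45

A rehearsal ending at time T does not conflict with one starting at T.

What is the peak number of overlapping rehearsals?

Walk through starts and ends in time order (an end at T is processed before a start at T):
07:00 start A → 1
07:15 end A → 0
14:00 start C → 1
14:55 end C → 0
14:55 start B → 1
15:50 start D → 2
16:10 start E → 3
16:20 end E → 2
17:00 start F → 3
17:05 end B → 2
17:55 end D → 1
18:45 end F → 0
Peak is 3, at 16:10 (B, D, E).

3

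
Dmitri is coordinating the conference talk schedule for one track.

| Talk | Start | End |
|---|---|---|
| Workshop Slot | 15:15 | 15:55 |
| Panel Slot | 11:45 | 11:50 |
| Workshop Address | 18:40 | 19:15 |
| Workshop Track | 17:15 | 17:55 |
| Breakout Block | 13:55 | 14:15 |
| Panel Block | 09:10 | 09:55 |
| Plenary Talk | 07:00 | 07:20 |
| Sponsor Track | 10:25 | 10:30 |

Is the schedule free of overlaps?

Two intervals overlap when each starts before the other ends.
Sorted by start: Plenary Talk, Panel Block, Sponsor Track, Panel Slot, Breakout Block, Workshop Slot, Workshop Track, Workshop Address.
Panel Block starts after Plenary Talk ends — done with Plenary Talk.
Sponsor Track starts after Panel Block ends — done with Panel Block.
Panel Slot starts after Sponsor Track ends — done with Sponsor Track.
Breakout Block starts after Panel Slot ends — done with Panel Slot.
Workshop Slot starts after Breakout Block ends — done with Breakout Block.
Workshop Track starts after Workshop Slot ends — done with Workshop Slot.
Workshop Address starts after Workshop Track ends.
Every pair is clear; the schedule has no overlaps.

Yes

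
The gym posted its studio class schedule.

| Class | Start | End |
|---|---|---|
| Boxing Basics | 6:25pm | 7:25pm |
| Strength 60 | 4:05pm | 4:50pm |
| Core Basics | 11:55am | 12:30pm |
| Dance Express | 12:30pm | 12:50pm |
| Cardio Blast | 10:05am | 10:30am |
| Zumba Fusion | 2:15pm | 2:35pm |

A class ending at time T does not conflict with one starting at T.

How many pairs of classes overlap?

0

Sorted by start: Cardio Blast, Core Basics, Dance Express, Zumba Fusion, Strength 60, Boxing Basics.
Core Basics starts after Cardio Blast ends, so nothing later overlaps Cardio Blast either.
Dance Express starts exactly when Core Basics ends (back-to-back, no overlap), so nothing later overlaps Core Basics either.
Zumba Fusion starts after Dance Express ends, so nothing later overlaps Dance Express either.
Strength 60 starts after Zumba Fusion ends, so nothing later overlaps Zumba Fusion either.
Boxing Basics starts after Strength 60 ends.
No pair overlaps.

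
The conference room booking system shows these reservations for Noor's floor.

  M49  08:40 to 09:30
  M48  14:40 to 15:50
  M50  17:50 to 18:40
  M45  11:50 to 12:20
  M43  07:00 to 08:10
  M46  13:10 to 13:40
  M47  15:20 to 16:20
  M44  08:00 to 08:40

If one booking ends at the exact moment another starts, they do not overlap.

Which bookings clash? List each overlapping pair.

Sorted by start: M43, M44, M49, M45, M46, M48, M47, M50.
M44 starts before M43 ends → M43 and M44 overlap.
M49 starts after M43 ends — done with M43.
M49 starts exactly when M44 ends (back-to-back, no overlap) — done with M44.
M45 starts after M49 ends — done with M49.
M46 starts after M45 ends — done with M45.
M48 starts after M46 ends — done with M46.
M47 starts before M48 ends → M48 and M47 overlap.
M50 starts after M48 ends.
M50 starts after M47 ends.

M43 & M44, M47 & M48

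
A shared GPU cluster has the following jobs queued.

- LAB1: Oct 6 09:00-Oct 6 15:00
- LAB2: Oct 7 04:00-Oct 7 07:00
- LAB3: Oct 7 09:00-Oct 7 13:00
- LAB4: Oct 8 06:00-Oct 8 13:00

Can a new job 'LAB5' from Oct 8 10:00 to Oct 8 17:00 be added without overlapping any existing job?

LAB1: ends Oct 6 15:00 at or before LAB5 starts Oct 8 10:00 → clear.
LAB2: ends Oct 7 07:00 at or before LAB5 starts Oct 8 10:00 → clear.
LAB3: ends Oct 7 13:00 at or before LAB5 starts Oct 8 10:00 → clear.
LAB4: starts Oct 8 06:00 before LAB5 ends Oct 8 17:00, and ends Oct 8 13:00 after LAB5 starts Oct 8 10:00 → overlap.
LAB5 overlaps LAB4.

No — it overlaps LAB4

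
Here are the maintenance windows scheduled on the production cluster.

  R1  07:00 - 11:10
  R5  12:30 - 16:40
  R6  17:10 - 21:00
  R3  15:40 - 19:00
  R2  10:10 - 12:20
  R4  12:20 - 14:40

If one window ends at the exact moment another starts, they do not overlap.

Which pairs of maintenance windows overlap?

R1 & R2, R3 & R5, R3 & R6, R4 & R5

Check each pair: they overlap iff neither finishes before the other starts.
Sorted by start: R1, R2, R4, R5, R3, R6.
R2 starts before R1 ends → R1 and R2 overlap.
R4 starts after R1 ends — done with R1.
R4 starts exactly when R2 ends (back-to-back, no overlap) — done with R2.
R5 starts before R4 ends → R4 and R5 overlap.
R3 starts after R4 ends — done with R4.
R3 starts before R5 ends → R5 and R3 overlap.
R6 starts after R5 ends.
R6 starts before R3 ends → R3 and R6 overlap.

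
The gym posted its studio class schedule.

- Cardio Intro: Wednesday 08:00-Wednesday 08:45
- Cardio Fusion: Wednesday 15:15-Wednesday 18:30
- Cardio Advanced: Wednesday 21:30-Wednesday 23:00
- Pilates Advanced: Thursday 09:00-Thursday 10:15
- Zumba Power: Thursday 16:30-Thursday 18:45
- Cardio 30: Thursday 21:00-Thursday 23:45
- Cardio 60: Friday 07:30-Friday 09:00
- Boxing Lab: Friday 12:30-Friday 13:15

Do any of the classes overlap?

Two intervals overlap when each starts before the other ends.
Sorted by start: Cardio Intro, Cardio Fusion, Cardio Advanced, Pilates Advanced, Zumba Power, Cardio 30, Cardio 60, Boxing Lab.
Cardio Fusion starts after Cardio Intro ends — done with Cardio Intro.
Cardio Advanced starts after Cardio Fusion ends — done with Cardio Fusion.
Pilates Advanced starts after Cardio Advanced ends — done with Cardio Advanced.
Zumba Power starts after Pilates Advanced ends — done with Pilates Advanced.
Cardio 30 starts after Zumba Power ends — done with Zumba Power.
Cardio 60 starts after Cardio 30 ends — done with Cardio 30.
Boxing Lab starts after Cardio 60 ends.
Every pair is clear; the schedule has no overlaps.

No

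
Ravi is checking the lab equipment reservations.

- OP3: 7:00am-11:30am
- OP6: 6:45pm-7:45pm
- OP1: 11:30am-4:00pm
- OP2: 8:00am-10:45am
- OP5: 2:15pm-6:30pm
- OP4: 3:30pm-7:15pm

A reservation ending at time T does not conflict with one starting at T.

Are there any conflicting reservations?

Yes

Sorted by start: OP3, OP2, OP1, OP5, OP4, OP6.
OP2 starts before OP3 ends → OP3 and OP2 overlap.
That's a conflict, so the schedule is not conflict-free.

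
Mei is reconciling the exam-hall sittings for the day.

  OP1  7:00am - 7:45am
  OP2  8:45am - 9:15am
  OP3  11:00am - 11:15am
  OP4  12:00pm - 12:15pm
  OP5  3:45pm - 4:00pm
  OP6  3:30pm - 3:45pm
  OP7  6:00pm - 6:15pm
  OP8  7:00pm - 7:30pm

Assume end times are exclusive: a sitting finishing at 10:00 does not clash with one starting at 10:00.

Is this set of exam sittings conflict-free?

Sorted by start: OP1, OP2, OP3, OP4, OP6, OP5, OP7, OP8.
OP2 starts after OP1 ends; OP1 is clear from here.
OP3 starts after OP2 ends; OP2 is clear from here.
OP4 starts after OP3 ends; OP3 is clear from here.
OP6 starts after OP4 ends; OP4 is clear from here.
OP5 starts exactly when OP6 ends (back-to-back, no overlap); OP6 is clear from here.
OP7 starts after OP5 ends; OP5 is clear from here.
OP8 starts after OP7 ends.
Every pair is clear; the schedule has no overlaps.

Yes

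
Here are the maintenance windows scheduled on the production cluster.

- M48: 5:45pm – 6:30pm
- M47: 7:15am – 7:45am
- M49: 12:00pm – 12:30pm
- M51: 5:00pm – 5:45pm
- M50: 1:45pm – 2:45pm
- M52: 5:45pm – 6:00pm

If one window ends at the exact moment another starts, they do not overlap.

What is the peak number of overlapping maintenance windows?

Sweep the timeline, counting +1 at each start and −1 at each end (ends before starts at a tie):
7:15am start M47 → 1
7:45am end M47 → 0
12:00pm start M49 → 1
12:30pm end M49 → 0
1:45pm start M50 → 1
2:45pm end M50 → 0
5:00pm start M51 → 1
5:45pm end M51 → 0
5:45pm start M48 → 1
5:45pm start M52 → 2
6:00pm end M52 → 1
6:30pm end M48 → 0
Peak is 2, at 5:45pm (M48, M52).

2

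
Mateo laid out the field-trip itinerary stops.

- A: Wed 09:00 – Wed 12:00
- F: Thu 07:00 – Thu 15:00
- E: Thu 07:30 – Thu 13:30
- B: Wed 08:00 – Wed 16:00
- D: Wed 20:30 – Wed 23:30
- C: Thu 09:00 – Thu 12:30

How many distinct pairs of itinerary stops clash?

4

Two intervals overlap when each starts before the other ends.
Sorted by start: B, A, D, F, E, C.
A starts before B ends → B and A overlap.
D starts after B ends — done with B.
D starts after A ends — done with A.
F starts after D ends — done with D.
E starts before F ends → F and E overlap.
C starts before F ends → F and C overlap.
C starts before E ends → E and C overlap.
Overlapping pairs: A & B, C & E, C & F, E & F — 4 in total.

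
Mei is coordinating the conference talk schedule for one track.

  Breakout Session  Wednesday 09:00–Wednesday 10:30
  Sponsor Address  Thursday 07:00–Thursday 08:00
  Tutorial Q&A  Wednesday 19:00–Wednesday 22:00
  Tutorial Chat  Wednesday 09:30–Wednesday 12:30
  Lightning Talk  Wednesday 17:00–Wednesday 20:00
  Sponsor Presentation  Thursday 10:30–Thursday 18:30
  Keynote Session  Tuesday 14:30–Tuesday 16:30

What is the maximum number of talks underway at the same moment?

2

Sweep the timeline, counting +1 at each start and −1 at each end (ends before starts at a tie):
Tuesday 14:30 start Keynote Session → 1
Tuesday 16:30 end Keynote Session → 0
Wednesday 09:00 start Breakout Session → 1
Wednesday 09:30 start Tutorial Chat → 2
Wednesday 10:30 end Breakout Session → 1
Wednesday 12:30 end Tutorial Chat → 0
Wednesday 17:00 start Lightning Talk → 1
Wednesday 19:00 start Tutorial Q&A → 2
Wednesday 20:00 end Lightning Talk → 1
Wednesday 22:00 end Tutorial Q&A → 0
Thursday 07:00 start Sponsor Address → 1
Thursday 08:00 end Sponsor Address → 0
Thursday 10:30 start Sponsor Presentation → 1
Thursday 18:30 end Sponsor Presentation → 0
Peak is 2, at Wednesday 09:30 (Breakout Session, Tutorial Chat).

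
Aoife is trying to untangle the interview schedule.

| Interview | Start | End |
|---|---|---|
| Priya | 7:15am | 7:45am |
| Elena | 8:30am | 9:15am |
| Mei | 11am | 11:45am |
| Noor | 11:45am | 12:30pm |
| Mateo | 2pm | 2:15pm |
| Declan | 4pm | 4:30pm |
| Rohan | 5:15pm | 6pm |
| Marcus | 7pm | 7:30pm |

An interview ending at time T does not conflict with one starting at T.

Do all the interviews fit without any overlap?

Sorted by start: Priya, Elena, Mei, Noor, Mateo, Declan, Rohan, Marcus.
Elena starts after Priya ends; Priya is clear from here.
Mei starts after Elena ends; Elena is clear from here.
Noor starts exactly when Mei ends (back-to-back, no overlap); Mei is clear from here.
Mateo starts after Noor ends; Noor is clear from here.
Declan starts after Mateo ends; Mateo is clear from here.
Rohan starts after Declan ends; Declan is clear from here.
Marcus starts after Rohan ends.
Every pair is clear; the schedule has no overlaps.

Yes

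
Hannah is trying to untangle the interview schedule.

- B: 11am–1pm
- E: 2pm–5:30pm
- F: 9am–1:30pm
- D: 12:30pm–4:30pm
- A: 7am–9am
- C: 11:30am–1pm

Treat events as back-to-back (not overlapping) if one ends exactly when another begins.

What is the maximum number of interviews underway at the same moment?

Sweep the timeline, counting +1 at each start and −1 at each end (ends before starts at a tie):
7am start A → 1
9am end A → 0
9am start F → 1
11am start B → 2
11:30am start C → 3
12:30pm start D → 4
1pm end B → 3
1pm end C → 2
1:30pm end F → 1
2pm start E → 2
4:30pm end D → 1
5:30pm end E → 0
Peak is 4, at 12:30pm (B, C, D, F).

4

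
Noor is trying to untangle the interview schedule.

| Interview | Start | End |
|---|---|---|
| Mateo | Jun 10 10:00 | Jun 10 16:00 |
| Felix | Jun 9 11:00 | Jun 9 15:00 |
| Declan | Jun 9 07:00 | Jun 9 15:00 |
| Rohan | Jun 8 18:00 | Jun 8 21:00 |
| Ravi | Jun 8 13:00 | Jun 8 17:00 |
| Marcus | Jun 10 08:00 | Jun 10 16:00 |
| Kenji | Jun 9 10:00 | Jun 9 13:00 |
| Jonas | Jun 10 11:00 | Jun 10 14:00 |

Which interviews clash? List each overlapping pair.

Sorted by start: Ravi, Rohan, Declan, Kenji, Felix, Marcus, Mateo, Jonas.
Rohan starts after Ravi ends, so nothing later overlaps Ravi either.
Declan starts after Rohan ends, so nothing later overlaps Rohan either.
Kenji starts before Declan ends → Declan and Kenji overlap.
Felix starts before Declan ends → Declan and Felix overlap.
Marcus starts after Declan ends, so nothing later overlaps Declan either.
Felix starts before Kenji ends → Kenji and Felix overlap.
Marcus starts after Kenji ends, so nothing later overlaps Kenji either.
Marcus starts after Felix ends, so nothing later overlaps Felix either.
Mateo starts before Marcus ends → Marcus and Mateo overlap.
Jonas starts before Marcus ends → Marcus and Jonas overlap.
Jonas starts before Mateo ends → Mateo and Jonas overlap.

Declan & Felix, Declan & Kenji, Felix & Kenji, Jonas & Marcus, Jonas & Mateo, Marcus & Mateo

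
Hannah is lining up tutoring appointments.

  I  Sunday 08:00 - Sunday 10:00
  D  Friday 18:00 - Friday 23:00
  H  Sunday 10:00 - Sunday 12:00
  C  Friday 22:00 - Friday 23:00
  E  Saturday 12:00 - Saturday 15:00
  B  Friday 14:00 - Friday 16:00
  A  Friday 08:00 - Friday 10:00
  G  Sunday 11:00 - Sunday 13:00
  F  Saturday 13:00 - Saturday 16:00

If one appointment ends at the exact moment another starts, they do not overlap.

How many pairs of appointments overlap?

Sorted by start: A, B, D, C, E, F, I, H, G.
B starts after A ends, so nothing later overlaps A either.
D starts after B ends, so nothing later overlaps B either.
C starts before D ends → D and C overlap.
E starts after D ends, so nothing later overlaps D either.
E starts after C ends, so nothing later overlaps C either.
F starts before E ends → E and F overlap.
I starts after E ends, so nothing later overlaps E either.
I starts after F ends, so nothing later overlaps F either.
H starts exactly when I ends (back-to-back, no overlap), so nothing later overlaps I either.
G starts before H ends → H and G overlap.
Overlapping pairs: C & D, E & F, G & H — 3 in total.

3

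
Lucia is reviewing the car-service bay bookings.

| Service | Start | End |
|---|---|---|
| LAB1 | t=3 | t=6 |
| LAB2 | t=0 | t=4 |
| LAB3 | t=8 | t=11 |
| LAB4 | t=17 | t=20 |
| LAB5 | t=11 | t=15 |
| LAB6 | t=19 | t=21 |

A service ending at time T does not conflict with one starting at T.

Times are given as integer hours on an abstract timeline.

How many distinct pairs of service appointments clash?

Sorted by start: LAB2, LAB1, LAB3, LAB5, LAB4, LAB6.
LAB1 starts before LAB2 ends → LAB2 and LAB1 overlap.
LAB3 starts after LAB2 ends, so nothing later overlaps LAB2 either.
LAB3 starts after LAB1 ends, so nothing later overlaps LAB1 either.
LAB5 starts exactly when LAB3 ends (back-to-back, no overlap), so nothing later overlaps LAB3 either.
LAB4 starts after LAB5 ends, so nothing later overlaps LAB5 either.
LAB6 starts before LAB4 ends → LAB4 and LAB6 overlap.
Overlapping pairs: LAB1 & LAB2, LAB4 & LAB6 — 2 in total.

2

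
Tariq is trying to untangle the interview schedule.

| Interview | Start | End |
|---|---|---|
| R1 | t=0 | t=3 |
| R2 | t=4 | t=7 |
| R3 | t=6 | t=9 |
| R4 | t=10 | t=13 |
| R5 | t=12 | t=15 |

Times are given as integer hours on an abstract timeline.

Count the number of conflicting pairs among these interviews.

2

Sorted by start: R1, R2, R3, R4, R5.
R2 starts after R1 ends; R1 is clear from here.
R3 starts before R2 ends → R2 and R3 overlap.
R4 starts after R2 ends; R2 is clear from here.
R4 starts after R3 ends; R3 is clear from here.
R5 starts before R4 ends → R4 and R5 overlap.
Overlapping pairs: R2 & R3, R4 & R5 — 2 in total.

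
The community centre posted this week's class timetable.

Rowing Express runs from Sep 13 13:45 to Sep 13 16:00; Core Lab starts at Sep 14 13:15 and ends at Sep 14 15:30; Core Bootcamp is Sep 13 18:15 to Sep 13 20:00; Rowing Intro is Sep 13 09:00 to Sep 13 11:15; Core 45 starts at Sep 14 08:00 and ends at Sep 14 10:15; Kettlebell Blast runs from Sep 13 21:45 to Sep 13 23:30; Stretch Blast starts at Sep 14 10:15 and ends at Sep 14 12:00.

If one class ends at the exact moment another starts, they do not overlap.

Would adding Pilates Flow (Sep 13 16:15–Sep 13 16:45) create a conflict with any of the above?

Rowing Intro: ends Sep 13 11:15 at or before Pilates Flow starts Sep 13 16:15 → clear.
Rowing Express: ends Sep 13 16:00 at or before Pilates Flow starts Sep 13 16:15 → clear.
Core Bootcamp: starts Sep 13 18:15 at or after Pilates Flow ends Sep 13 16:45 → clear.
Kettlebell Blast: starts Sep 13 21:45 at or after Pilates Flow ends Sep 13 16:45 → clear.
Core 45: starts Sep 14 08:00 at or after Pilates Flow ends Sep 13 16:45 → clear.
Stretch Blast: starts Sep 14 10:15 at or after Pilates Flow ends Sep 13 16:45 → clear.
Core Lab: starts Sep 14 13:15 at or after Pilates Flow ends Sep 13 16:45 → clear.

No — it doesn't clash with anything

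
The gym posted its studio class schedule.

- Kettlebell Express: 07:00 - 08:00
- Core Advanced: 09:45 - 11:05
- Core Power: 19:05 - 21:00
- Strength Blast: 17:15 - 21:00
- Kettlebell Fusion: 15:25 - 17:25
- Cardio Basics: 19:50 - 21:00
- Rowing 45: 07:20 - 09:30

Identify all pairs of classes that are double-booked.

Cardio Basics & Core Power, Cardio Basics & Strength Blast, Core Power & Strength Blast, Kettlebell Express & Rowing 45, Kettlebell Fusion & Strength Blast

Sorted by start: Kettlebell Express, Rowing 45, Core Advanced, Kettlebell Fusion, Strength Blast, Core Power, Cardio Basics.
Rowing 45 starts before Kettlebell Express ends → Kettlebell Express and Rowing 45 overlap.
Core Advanced starts after Kettlebell Express ends — done with Kettlebell Express.
Core Advanced starts after Rowing 45 ends — done with Rowing 45.
Kettlebell Fusion starts after Core Advanced ends — done with Core Advanced.
Strength Blast starts before Kettlebell Fusion ends → Kettlebell Fusion and Strength Blast overlap.
Core Power starts after Kettlebell Fusion ends — done with Kettlebell Fusion.
Core Power starts before Strength Blast ends → Strength Blast and Core Power overlap.
Cardio Basics starts before Strength Blast ends → Strength Blast and Cardio Basics overlap.
Cardio Basics starts before Core Power ends → Core Power and Cardio Basics overlap.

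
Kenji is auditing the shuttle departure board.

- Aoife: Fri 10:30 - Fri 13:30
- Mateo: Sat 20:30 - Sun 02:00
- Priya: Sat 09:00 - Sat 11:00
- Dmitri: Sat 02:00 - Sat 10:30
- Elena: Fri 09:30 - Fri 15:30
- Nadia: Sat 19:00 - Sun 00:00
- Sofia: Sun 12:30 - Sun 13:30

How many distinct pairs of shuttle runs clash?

3

Sorted by start: Elena, Aoife, Dmitri, Priya, Nadia, Mateo, Sofia.
Aoife starts before Elena ends → Elena and Aoife overlap.
Dmitri starts after Elena ends; Elena is clear from here.
Dmitri starts after Aoife ends; Aoife is clear from here.
Priya starts before Dmitri ends → Dmitri and Priya overlap.
Nadia starts after Dmitri ends; Dmitri is clear from here.
Nadia starts after Priya ends; Priya is clear from here.
Mateo starts before Nadia ends → Nadia and Mateo overlap.
Sofia starts after Nadia ends.
Sofia starts after Mateo ends.
Overlapping pairs: Aoife & Elena, Dmitri & Priya, Mateo & Nadia — 3 in total.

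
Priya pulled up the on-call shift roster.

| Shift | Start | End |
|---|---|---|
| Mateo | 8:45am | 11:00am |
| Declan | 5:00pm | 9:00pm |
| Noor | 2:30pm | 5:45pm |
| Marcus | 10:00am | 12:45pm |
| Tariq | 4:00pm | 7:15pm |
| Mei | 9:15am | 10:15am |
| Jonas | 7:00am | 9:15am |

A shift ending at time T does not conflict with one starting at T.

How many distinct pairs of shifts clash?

Sorted by start: Jonas, Mateo, Mei, Marcus, Noor, Tariq, Declan.
Mateo starts before Jonas ends → Jonas and Mateo overlap.
Mei starts exactly when Jonas ends (back-to-back, no overlap) — done with Jonas.
Mei starts before Mateo ends → Mateo and Mei overlap.
Marcus starts before Mateo ends → Mateo and Marcus overlap.
Noor starts after Mateo ends — done with Mateo.
Marcus starts before Mei ends → Mei and Marcus overlap.
Noor starts after Mei ends — done with Mei.
Noor starts after Marcus ends — done with Marcus.
Tariq starts before Noor ends → Noor and Tariq overlap.
Declan starts before Noor ends → Noor and Declan overlap.
Declan starts before Tariq ends → Tariq and Declan overlap.
Overlapping pairs: Declan & Noor, Declan & Tariq, Jonas & Mateo, Marcus & Mateo, Marcus & Mei, Mateo & Mei, Noor & Tariq — 7 in total.

7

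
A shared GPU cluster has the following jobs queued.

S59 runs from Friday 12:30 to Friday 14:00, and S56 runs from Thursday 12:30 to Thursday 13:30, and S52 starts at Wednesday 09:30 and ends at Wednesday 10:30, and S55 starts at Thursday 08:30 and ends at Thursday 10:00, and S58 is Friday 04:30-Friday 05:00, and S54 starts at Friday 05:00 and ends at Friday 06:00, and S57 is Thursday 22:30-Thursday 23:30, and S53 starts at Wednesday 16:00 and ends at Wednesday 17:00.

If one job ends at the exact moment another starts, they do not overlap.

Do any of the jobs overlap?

No

Sorted by start: S52, S53, S55, S56, S57, S58, S54, S59.
S53 starts after S52 ends — done with S52.
S55 starts after S53 ends — done with S53.
S56 starts after S55 ends — done with S55.
S57 starts after S56 ends — done with S56.
S58 starts after S57 ends — done with S57.
S54 starts exactly when S58 ends (back-to-back, no overlap) — done with S58.
S59 starts after S54 ends.
Every pair is clear; the schedule has no overlaps.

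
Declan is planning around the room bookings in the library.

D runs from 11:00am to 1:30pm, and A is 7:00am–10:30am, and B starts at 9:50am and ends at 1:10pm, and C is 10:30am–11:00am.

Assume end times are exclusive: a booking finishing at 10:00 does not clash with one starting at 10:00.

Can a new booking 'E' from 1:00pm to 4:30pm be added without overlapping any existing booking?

A: ends 10:30am at or before E starts 1:00pm → clear.
B: starts 9:50am before E ends 4:30pm, and ends 1:10pm after E starts 1:00pm → overlap.
C: ends 11:00am at or before E starts 1:00pm → clear.
D: starts 11:00am before E ends 4:30pm, and ends 1:30pm after E starts 1:00pm → overlap.
E overlaps B, D.

No — it overlaps B, D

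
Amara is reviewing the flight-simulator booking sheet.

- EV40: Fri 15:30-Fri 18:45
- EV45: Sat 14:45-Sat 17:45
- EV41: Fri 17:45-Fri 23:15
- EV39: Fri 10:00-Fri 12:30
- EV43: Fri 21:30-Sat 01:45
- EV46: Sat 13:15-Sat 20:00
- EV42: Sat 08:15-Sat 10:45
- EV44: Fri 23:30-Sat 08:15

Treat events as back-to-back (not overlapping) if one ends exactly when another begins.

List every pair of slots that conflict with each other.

EV40 & EV41, EV41 & EV43, EV43 & EV44, EV45 & EV46

Two intervals overlap when each starts before the other ends.
Sorted by start: EV39, EV40, EV41, EV43, EV44, EV42, EV46, EV45.
EV40 starts after EV39 ends, so nothing later overlaps EV39 either.
EV41 starts before EV40 ends → EV40 and EV41 overlap.
EV43 starts after EV40 ends, so nothing later overlaps EV40 either.
EV43 starts before EV41 ends → EV41 and EV43 overlap.
EV44 starts after EV41 ends, so nothing later overlaps EV41 either.
EV44 starts before EV43 ends → EV43 and EV44 overlap.
EV42 starts after EV43 ends, so nothing later overlaps EV43 either.
EV42 starts exactly when EV44 ends (back-to-back, no overlap), so nothing later overlaps EV44 either.
EV46 starts after EV42 ends, so nothing later overlaps EV42 either.
EV45 starts before EV46 ends → EV46 and EV45 overlap.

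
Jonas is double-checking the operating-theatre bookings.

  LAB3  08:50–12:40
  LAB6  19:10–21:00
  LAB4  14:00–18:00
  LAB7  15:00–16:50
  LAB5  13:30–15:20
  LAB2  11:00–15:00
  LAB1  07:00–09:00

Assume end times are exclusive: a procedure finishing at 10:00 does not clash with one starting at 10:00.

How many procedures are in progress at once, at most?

3

Sweep the timeline, counting +1 at each start and −1 at each end (ends before starts at a tie):
07:00 start LAB1 → 1
08:50 start LAB3 → 2
09:00 end LAB1 → 1
11:00 start LAB2 → 2
12:40 end LAB3 → 1
13:30 start LAB5 → 2
14:00 start LAB4 → 3
15:00 end LAB2 → 2
15:00 start LAB7 → 3
15:20 end LAB5 → 2
16:50 end LAB7 → 1
18:00 end LAB4 → 0
19:10 start LAB6 → 1
21:00 end LAB6 → 0
Peak is 3, at 14:00 (LAB2, LAB4, LAB5).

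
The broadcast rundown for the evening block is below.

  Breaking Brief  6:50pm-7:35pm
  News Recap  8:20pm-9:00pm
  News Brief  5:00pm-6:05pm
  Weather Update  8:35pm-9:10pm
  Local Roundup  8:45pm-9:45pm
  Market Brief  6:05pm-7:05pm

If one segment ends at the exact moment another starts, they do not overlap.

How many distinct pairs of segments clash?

4

Sorted by start: News Brief, Market Brief, Breaking Brief, News Recap, Weather Update, Local Roundup.
Market Brief starts exactly when News Brief ends (back-to-back, no overlap); News Brief is clear from here.
Breaking Brief starts before Market Brief ends → Market Brief and Breaking Brief overlap.
News Recap starts after Market Brief ends; Market Brief is clear from here.
News Recap starts after Breaking Brief ends; Breaking Brief is clear from here.
Weather Update starts before News Recap ends → News Recap and Weather Update overlap.
Local Roundup starts before News Recap ends → News Recap and Local Roundup overlap.
Local Roundup starts before Weather Update ends → Weather Update and Local Roundup overlap.
Overlapping pairs: Breaking Brief & Market Brief, Local Roundup & News Recap, Local Roundup & Weather Update, News Recap & Weather Update — 4 in total.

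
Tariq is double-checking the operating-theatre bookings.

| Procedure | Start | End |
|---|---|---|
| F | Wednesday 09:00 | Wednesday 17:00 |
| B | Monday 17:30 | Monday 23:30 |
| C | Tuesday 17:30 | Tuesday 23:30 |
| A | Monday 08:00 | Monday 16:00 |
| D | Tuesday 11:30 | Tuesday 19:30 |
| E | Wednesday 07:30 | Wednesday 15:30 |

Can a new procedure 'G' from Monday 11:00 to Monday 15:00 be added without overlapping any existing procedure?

A: starts Monday 08:00 before G ends Monday 15:00, and ends Monday 16:00 after G starts Monday 11:00 → overlap.
B: starts Monday 17:30 at or after G ends Monday 15:00 → clear.
D: starts Tuesday 11:30 at or after G ends Monday 15:00 → clear.
C: starts Tuesday 17:30 at or after G ends Monday 15:00 → clear.
E: starts Wednesday 07:30 at or after G ends Monday 15:00 → clear.
F: starts Wednesday 09:00 at or after G ends Monday 15:00 → clear.
G overlaps A.

No — it overlaps A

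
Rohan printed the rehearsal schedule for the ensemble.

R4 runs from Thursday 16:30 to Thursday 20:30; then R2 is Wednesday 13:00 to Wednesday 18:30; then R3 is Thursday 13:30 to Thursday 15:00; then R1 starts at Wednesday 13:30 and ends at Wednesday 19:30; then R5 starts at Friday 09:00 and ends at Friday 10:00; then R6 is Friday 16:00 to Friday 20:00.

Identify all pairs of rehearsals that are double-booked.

Sorted by start: R2, R1, R3, R4, R5, R6.
R1 starts before R2 ends → R2 and R1 overlap.
R3 starts after R2 ends, so nothing later overlaps R2 either.
R3 starts after R1 ends, so nothing later overlaps R1 either.
R4 starts after R3 ends, so nothing later overlaps R3 either.
R5 starts after R4 ends, so nothing later overlaps R4 either.
R6 starts after R5 ends.

R1 & R2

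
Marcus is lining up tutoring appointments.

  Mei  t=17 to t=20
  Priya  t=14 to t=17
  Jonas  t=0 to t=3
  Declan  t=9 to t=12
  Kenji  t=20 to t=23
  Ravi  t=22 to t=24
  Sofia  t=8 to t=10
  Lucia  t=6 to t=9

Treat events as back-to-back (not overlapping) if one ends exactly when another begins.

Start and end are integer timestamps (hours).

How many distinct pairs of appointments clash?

3

Sorted by start: Jonas, Lucia, Sofia, Declan, Priya, Mei, Kenji, Ravi.
Lucia starts after Jonas ends; Jonas is clear from here.
Sofia starts before Lucia ends → Lucia and Sofia overlap.
Declan starts exactly when Lucia ends (back-to-back, no overlap); Lucia is clear from here.
Declan starts before Sofia ends → Sofia and Declan overlap.
Priya starts after Sofia ends; Sofia is clear from here.
Priya starts after Declan ends; Declan is clear from here.
Mei starts exactly when Priya ends (back-to-back, no overlap); Priya is clear from here.
Kenji starts exactly when Mei ends (back-to-back, no overlap); Mei is clear from here.
Ravi starts before Kenji ends → Kenji and Ravi overlap.
Overlapping pairs: Declan & Sofia, Kenji & Ravi, Lucia & Sofia — 3 in total.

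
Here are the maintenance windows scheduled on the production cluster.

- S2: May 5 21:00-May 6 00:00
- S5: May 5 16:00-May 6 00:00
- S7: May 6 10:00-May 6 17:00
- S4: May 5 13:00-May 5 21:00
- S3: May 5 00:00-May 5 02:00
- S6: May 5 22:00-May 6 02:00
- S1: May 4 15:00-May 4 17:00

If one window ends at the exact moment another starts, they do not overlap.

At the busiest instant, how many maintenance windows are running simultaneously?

Sort all start/end points and keep a running count:
May 4 15:00 start S1 → 1
May 4 17:00 end S1 → 0
May 5 00:00 start S3 → 1
May 5 02:00 end S3 → 0
May 5 13:00 start S4 → 1
May 5 16:00 start S5 → 2
May 5 21:00 end S4 → 1
May 5 21:00 start S2 → 2
May 5 22:00 start S6 → 3
May 6 00:00 end S2 → 2
May 6 00:00 end S5 → 1
May 6 02:00 end S6 → 0
May 6 10:00 start S7 → 1
May 6 17:00 end S7 → 0
Peak is 3, at May 5 22:00 (S2, S5, S6).

3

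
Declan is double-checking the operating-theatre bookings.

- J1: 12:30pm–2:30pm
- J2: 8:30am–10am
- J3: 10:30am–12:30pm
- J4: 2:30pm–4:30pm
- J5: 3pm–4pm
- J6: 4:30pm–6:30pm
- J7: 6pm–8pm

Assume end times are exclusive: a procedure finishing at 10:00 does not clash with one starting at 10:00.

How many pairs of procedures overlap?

Sorted by start: J2, J3, J1, J4, J5, J6, J7.
J3 starts after J2 ends — done with J2.
J1 starts exactly when J3 ends (back-to-back, no overlap) — done with J3.
J4 starts exactly when J1 ends (back-to-back, no overlap) — done with J1.
J5 starts before J4 ends → J4 and J5 overlap.
J6 starts exactly when J4 ends (back-to-back, no overlap) — done with J4.
J6 starts after J5 ends — done with J5.
J7 starts before J6 ends → J6 and J7 overlap.
Overlapping pairs: J4 & J5, J6 & J7 — 2 in total.

2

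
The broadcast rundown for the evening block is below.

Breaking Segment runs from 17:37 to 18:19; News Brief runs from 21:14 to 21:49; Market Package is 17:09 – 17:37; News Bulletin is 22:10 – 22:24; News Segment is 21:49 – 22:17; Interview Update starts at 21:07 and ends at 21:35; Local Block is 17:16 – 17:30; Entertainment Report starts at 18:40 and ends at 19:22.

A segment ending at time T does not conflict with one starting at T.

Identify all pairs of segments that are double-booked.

Sorted by start: Market Package, Local Block, Breaking Segment, Entertainment Report, Interview Update, News Brief, News Segment, News Bulletin.
Local Block starts before Market Package ends → Market Package and Local Block overlap.
Breaking Segment starts exactly when Market Package ends (back-to-back, no overlap) — done with Market Package.
Breaking Segment starts after Local Block ends — done with Local Block.
Entertainment Report starts after Breaking Segment ends — done with Breaking Segment.
Interview Update starts after Entertainment Report ends — done with Entertainment Report.
News Brief starts before Interview Update ends → Interview Update and News Brief overlap.
News Segment starts after Interview Update ends — done with Interview Update.
News Segment starts exactly when News Brief ends (back-to-back, no overlap) — done with News Brief.
News Bulletin starts before News Segment ends → News Segment and News Bulletin overlap.

Interview Update & News Brief, Local Block & Market Package, News Bulletin & News Segment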